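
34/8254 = 17/4127 = 0.00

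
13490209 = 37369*361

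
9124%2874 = 502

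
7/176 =7/176  =  0.04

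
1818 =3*606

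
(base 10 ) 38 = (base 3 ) 1102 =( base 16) 26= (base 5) 123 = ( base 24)1e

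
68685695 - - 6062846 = 74748541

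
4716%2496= 2220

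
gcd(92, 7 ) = 1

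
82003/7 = 82003/7 = 11714.71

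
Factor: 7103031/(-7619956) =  - 2^( - 2)*3^1 *13^1 *631^( - 1 )*  3019^(-1) * 182129^1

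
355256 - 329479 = 25777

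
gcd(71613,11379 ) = 3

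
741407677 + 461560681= 1202968358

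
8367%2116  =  2019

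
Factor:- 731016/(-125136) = 2^(-1 ) *13^1*71^1* 79^ ( -1)= 923/158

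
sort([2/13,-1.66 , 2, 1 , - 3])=[-3, - 1.66, 2/13,1 , 2 ]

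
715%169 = 39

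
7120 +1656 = 8776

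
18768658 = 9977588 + 8791070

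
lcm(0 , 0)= 0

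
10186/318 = 5093/159 = 32.03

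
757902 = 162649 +595253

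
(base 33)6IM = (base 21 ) G4A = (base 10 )7150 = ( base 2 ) 1101111101110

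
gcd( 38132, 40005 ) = 1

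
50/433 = 50/433 = 0.12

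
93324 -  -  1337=94661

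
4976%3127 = 1849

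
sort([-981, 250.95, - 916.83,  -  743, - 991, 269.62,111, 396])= [ - 991, - 981, - 916.83, - 743, 111, 250.95, 269.62,396 ]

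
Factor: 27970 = 2^1 *5^1*2797^1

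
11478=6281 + 5197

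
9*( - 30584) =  - 275256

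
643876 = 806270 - 162394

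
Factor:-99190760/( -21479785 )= 2^3 * 19^( - 1 )*226103^( - 1)*2479769^1 = 19838152/4295957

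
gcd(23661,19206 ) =99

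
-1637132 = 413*( - 3964 ) 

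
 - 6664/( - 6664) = 1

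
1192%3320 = 1192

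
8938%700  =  538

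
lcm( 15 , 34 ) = 510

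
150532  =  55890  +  94642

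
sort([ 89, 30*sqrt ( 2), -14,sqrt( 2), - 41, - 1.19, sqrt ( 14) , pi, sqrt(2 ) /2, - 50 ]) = [ - 50, - 41, - 14, - 1.19, sqrt(2 )/2 , sqrt (2 ), pi, sqrt(14), 30*sqrt( 2), 89]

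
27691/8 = 27691/8 = 3461.38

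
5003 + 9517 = 14520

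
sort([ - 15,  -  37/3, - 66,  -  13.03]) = [-66, - 15, - 13.03 , - 37/3] 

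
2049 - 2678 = -629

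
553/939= 553/939 = 0.59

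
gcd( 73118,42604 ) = 2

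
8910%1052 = 494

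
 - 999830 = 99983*( - 10 ) 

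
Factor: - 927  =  - 3^2*103^1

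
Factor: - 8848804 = - 2^2*113^1*19577^1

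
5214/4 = 1303 + 1/2 =1303.50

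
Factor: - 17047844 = -2^2* 11^1*163^1*2377^1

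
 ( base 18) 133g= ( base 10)6874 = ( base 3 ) 100102121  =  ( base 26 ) a4a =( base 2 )1101011011010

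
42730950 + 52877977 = 95608927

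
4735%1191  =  1162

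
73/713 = 73/713 =0.10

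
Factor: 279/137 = 3^2 * 31^1*137^(- 1 ) 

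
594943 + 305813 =900756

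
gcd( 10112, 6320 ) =1264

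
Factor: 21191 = 21191^1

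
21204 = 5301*4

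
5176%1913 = 1350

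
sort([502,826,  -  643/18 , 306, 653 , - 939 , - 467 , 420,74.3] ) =[ - 939 , - 467,  -  643/18, 74.3, 306, 420,502,653, 826 ]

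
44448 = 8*5556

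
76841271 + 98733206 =175574477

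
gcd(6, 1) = 1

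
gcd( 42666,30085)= 547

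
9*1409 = 12681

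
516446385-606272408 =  - 89826023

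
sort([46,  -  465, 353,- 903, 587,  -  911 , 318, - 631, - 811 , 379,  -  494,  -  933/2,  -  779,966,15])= [ - 911, - 903, - 811, - 779,-631, - 494,  -  933/2,  -  465, 15,46 , 318, 353, 379,587,966 ] 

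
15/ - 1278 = -5/426 = -0.01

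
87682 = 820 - -86862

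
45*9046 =407070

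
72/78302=36/39151 = 0.00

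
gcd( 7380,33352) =4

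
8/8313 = 8/8313 = 0.00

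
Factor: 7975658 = 2^1*3987829^1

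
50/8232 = 25/4116 = 0.01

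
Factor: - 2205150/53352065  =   - 441030/10670413 = - 2^1*3^1*5^1*13^( - 1)*23^(  -  1 )*61^1 * 127^( - 1)*241^1*281^ ( - 1)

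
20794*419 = 8712686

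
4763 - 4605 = 158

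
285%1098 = 285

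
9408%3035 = 303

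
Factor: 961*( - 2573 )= - 2472653 =- 31^3*83^1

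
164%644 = 164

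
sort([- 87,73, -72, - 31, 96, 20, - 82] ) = [-87, - 82,-72, - 31,20,73,  96]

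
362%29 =14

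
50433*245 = 12356085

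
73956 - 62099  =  11857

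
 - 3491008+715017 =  - 2775991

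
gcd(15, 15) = 15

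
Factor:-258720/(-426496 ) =2^( - 4)*3^1 * 5^1*11^1 * 17^( - 1 )= 165/272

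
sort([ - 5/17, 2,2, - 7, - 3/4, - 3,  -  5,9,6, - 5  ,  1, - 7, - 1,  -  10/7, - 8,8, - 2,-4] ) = [ - 8, - 7, - 7,-5,-5,-4, - 3,- 2,- 10/7 , - 1 , - 3/4,-5/17,1, 2,  2,6,8,9] 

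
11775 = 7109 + 4666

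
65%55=10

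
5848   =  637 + 5211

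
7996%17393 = 7996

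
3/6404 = 3/6404 = 0.00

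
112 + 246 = 358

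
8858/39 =8858/39 =227.13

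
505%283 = 222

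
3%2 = 1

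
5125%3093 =2032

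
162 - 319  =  -157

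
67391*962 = 64830142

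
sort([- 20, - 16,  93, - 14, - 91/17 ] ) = [  -  20,-16,  -  14, - 91/17,93 ] 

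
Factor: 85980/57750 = 2866/1925 = 2^1*5^(-2)*7^( - 1) * 11^(-1 ) * 1433^1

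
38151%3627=1881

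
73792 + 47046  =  120838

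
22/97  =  22/97 = 0.23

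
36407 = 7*5201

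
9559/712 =9559/712 = 13.43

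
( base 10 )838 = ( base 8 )1506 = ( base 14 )43c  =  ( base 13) 4c6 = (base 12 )59A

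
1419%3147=1419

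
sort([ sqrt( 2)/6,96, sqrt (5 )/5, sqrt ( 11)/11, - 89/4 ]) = [ - 89/4,sqrt (2)/6, sqrt( 11)/11, sqrt(5 ) /5,  96]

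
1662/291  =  5 + 69/97 =5.71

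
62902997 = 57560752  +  5342245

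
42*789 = 33138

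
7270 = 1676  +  5594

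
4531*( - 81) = -367011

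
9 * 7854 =70686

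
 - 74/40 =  - 2+3/20 = - 1.85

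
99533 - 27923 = 71610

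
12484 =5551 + 6933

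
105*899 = 94395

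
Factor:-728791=-7^1*104113^1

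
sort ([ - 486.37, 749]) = [ -486.37, 749 ]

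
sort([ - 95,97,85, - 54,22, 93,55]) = [ - 95, - 54,22,55,85 , 93, 97 ] 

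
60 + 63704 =63764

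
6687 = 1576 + 5111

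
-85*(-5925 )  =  503625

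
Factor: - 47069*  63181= - 2973866489 = - 11^2*23^1 * 41^1*67^1* 389^1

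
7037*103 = 724811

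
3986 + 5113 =9099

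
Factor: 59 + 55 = 2^1*3^1*19^1  =  114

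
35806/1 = 35806 = 35806.00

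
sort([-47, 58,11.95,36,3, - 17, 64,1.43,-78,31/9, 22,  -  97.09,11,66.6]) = [ - 97.09, - 78, - 47, - 17,1.43, 3, 31/9,11,11.95, 22  ,  36, 58, 64, 66.6 ]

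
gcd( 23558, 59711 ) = 1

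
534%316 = 218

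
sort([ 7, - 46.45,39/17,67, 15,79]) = [ - 46.45, 39/17, 7,15,67,  79 ] 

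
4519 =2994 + 1525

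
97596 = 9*10844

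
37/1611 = 37/1611 = 0.02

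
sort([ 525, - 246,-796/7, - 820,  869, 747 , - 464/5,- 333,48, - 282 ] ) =[ - 820, - 333, - 282, - 246 ,  -  796/7, - 464/5, 48, 525 , 747, 869 ]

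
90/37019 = 90/37019 =0.00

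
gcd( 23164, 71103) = 1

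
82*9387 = 769734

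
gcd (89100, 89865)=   45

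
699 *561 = 392139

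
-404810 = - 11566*35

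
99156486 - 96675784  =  2480702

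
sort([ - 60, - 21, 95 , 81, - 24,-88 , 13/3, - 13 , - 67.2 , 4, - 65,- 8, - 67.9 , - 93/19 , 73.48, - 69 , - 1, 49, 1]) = [-88 , - 69,  -  67.9, - 67.2 ,- 65 , - 60,-24, - 21, - 13 , - 8, - 93/19, - 1,1,4,13/3, 49,  73.48,81, 95]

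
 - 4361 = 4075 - 8436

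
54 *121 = 6534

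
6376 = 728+5648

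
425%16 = 9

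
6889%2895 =1099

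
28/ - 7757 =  - 28/7757=- 0.00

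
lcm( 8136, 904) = 8136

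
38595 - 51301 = -12706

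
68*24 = 1632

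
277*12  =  3324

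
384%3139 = 384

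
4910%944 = 190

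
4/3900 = 1/975 = 0.00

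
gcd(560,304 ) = 16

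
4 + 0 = 4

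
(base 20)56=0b1101010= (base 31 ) 3D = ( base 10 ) 106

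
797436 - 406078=391358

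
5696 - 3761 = 1935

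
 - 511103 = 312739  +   - 823842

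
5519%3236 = 2283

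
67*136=9112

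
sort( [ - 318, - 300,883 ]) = [ - 318 ,- 300, 883]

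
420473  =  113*3721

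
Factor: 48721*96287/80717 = 7^( - 1 )*13^( - 1 )*73^1*83^1*587^1*887^( - 1 ) * 1319^1 = 4691198927/80717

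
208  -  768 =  - 560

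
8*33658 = 269264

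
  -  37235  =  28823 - 66058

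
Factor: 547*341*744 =138776088 = 2^3*3^1* 11^1*31^2* 547^1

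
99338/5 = 19867 + 3/5 = 19867.60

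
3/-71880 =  - 1/23960 = - 0.00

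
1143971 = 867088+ 276883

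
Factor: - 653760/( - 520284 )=2^4*3^1*5^1*191^( - 1 ) = 240/191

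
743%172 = 55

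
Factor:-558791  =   -558791^1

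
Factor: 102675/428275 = 111/463  =  3^1 * 37^1*463^( - 1) 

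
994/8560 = 497/4280 = 0.12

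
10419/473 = 10419/473 = 22.03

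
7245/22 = 7245/22 =329.32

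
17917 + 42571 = 60488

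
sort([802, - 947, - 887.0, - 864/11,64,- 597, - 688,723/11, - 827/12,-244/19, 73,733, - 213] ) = [ - 947, - 887.0,-688,- 597,  -  213,-864/11, - 827/12, - 244/19,64, 723/11,73, 733, 802] 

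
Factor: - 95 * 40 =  - 3800 = - 2^3*5^2*19^1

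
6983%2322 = 17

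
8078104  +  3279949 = 11358053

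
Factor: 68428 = 2^2*17107^1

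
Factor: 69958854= 2^1 *3^2*7^1*67^1 * 8287^1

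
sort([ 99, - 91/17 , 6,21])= [ - 91/17,6,  21,99 ]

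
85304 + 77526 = 162830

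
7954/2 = 3977 = 3977.00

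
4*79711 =318844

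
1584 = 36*44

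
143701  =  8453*17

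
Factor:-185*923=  - 170755 = -5^1*13^1*37^1*71^1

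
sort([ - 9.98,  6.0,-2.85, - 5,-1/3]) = [ - 9.98, - 5,  -  2.85,  -  1/3,6.0]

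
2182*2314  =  5049148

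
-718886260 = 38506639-757392899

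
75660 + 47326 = 122986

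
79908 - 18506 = 61402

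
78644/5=78644/5  =  15728.80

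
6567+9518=16085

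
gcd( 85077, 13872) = 3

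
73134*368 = 26913312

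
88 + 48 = 136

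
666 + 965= 1631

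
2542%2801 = 2542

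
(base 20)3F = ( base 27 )2l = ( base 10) 75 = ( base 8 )113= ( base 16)4B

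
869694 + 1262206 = 2131900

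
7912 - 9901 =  - 1989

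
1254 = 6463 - 5209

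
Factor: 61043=61043^1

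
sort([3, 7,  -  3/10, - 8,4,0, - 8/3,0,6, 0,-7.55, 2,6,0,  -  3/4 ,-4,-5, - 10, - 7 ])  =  [ - 10, - 8,-7.55, - 7, - 5, - 4, - 8/3, - 3/4, - 3/10,0,0,0,0, 2,3,  4 , 6 , 6, 7 ]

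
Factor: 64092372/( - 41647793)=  - 2^2 *3^1*11^ ( - 1)*1531^ ( - 1)*2473^( - 1)*5341031^1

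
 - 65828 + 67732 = 1904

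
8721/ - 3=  - 2907/1 = - 2907.00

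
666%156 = 42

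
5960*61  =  363560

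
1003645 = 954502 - -49143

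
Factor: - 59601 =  - 3^1*19867^1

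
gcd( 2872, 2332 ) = 4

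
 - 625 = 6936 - 7561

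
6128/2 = 3064 = 3064.00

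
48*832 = 39936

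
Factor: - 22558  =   - 2^1*11279^1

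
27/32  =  27/32 = 0.84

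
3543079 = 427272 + 3115807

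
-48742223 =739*(-65957) 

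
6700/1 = 6700 = 6700.00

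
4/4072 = 1/1018 = 0.00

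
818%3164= 818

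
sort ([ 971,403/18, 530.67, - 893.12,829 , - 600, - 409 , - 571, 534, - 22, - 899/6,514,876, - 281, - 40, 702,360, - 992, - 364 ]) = [ - 992, - 893.12, - 600 , - 571, - 409,-364, - 281, - 899/6, - 40, - 22,403/18, 360, 514, 530.67, 534,702,829,876, 971]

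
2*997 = 1994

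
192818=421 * 458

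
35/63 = 5/9  =  0.56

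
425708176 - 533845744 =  - 108137568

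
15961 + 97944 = 113905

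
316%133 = 50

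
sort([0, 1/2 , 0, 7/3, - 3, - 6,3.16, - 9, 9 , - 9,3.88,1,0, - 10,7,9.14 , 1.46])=[-10, -9, - 9,  -  6,  -  3, 0,0,0,1/2 , 1,1.46,7/3, 3.16,3.88, 7 , 9,9.14] 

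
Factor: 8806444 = 2^2*37^1 * 157^1*379^1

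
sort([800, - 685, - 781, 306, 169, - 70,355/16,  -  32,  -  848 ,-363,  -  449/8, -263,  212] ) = [  -  848, - 781,  -  685,-363,-263,  -  70, - 449/8, - 32,355/16, 169,  212,306 , 800] 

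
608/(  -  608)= - 1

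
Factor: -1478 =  - 2^1*739^1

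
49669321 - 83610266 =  - 33940945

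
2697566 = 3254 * 829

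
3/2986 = 3/2986 = 0.00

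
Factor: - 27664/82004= - 2^2* 7^1 * 83^( - 1 ) = - 28/83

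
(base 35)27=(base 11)70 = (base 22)3B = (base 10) 77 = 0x4D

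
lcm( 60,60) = 60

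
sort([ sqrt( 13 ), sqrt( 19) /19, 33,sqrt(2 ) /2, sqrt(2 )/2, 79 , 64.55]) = [sqrt (19)/19, sqrt(2)/2,sqrt( 2)/2,sqrt(13 ),33,64.55,79 ] 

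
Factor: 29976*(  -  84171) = -2^3*3^2*1249^1*28057^1 = -  2523109896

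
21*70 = 1470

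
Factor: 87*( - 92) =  - 2^2*3^1*23^1*29^1 = -8004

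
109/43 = 2+23/43 = 2.53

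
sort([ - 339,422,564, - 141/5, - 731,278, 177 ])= [ - 731 , - 339, - 141/5, 177  ,  278,  422,564 ]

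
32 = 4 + 28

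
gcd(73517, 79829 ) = 1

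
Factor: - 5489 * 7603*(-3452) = 144061856884= 2^2*11^1* 499^1*863^1*7603^1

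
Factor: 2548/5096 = 1/2  =  2^( - 1)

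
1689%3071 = 1689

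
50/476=25/238 = 0.11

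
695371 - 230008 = 465363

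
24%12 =0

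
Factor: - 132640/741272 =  - 2^2* 5^1  *7^( - 2)*31^(  -  1 )*61^(  -  1 )*829^1 = -16580/92659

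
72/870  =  12/145= 0.08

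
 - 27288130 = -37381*730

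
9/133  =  9/133 = 0.07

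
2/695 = 2/695 = 0.00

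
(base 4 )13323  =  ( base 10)507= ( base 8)773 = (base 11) 421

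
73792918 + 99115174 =172908092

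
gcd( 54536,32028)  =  68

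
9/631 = 9/631  =  0.01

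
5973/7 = 5973/7 = 853.29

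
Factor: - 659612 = -2^2*103^1*1601^1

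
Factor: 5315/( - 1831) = -5^1*1063^1*1831^( - 1 ) 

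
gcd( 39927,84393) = 3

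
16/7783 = 16/7783 = 0.00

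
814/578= 1+118/289 =1.41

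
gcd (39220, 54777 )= 1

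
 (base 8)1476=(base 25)185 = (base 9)1122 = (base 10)830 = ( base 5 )11310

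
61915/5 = 12383 = 12383.00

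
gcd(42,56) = 14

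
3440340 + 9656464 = 13096804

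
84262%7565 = 1047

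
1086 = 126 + 960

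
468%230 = 8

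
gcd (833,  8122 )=1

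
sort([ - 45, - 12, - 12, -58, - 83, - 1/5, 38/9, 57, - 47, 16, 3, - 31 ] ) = [-83, - 58, - 47, - 45, - 31, - 12,-12, - 1/5,3, 38/9, 16,57]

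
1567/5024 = 1567/5024 = 0.31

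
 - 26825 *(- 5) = 134125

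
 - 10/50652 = -1 + 25321/25326 = - 0.00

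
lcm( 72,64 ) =576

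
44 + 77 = 121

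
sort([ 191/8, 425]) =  [191/8,425]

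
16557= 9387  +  7170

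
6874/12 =572 + 5/6= 572.83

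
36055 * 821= 29601155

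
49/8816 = 49/8816  =  0.01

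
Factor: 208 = 2^4*13^1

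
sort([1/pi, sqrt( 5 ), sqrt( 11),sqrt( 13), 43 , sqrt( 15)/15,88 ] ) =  [ sqrt( 15)/15,1/pi,sqrt (5 ),sqrt (11),sqrt( 13), 43,88]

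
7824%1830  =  504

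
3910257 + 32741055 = 36651312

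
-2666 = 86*( - 31 ) 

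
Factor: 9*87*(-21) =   -  3^4*7^1  *  29^1 = - 16443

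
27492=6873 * 4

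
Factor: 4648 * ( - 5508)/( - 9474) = 4266864/1579 = 2^4*3^3*7^1*17^1*83^1*1579^(-1 )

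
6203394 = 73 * 84978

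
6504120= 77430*84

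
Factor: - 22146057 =-3^2*2460673^1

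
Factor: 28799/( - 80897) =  - 31^1*929^1 * 80897^( - 1)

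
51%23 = 5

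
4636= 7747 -3111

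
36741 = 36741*1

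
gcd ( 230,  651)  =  1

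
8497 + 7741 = 16238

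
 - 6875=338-7213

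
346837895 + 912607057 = 1259444952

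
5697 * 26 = 148122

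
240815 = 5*48163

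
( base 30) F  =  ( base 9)16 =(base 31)F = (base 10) 15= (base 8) 17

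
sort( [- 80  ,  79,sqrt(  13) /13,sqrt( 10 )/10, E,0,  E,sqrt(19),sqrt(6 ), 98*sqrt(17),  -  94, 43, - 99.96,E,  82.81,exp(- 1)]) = [ - 99.96,-94,-80 , 0, sqrt (13)/13 , sqrt( 10 )/10,  exp( - 1) , sqrt( 6), E, E,E, sqrt(19),43, 79, 82.81, 98*sqrt (17 )]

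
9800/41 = 9800/41 = 239.02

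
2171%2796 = 2171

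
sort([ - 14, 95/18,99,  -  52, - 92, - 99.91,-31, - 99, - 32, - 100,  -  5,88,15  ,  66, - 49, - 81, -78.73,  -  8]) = [ - 100, - 99.91, - 99, - 92 , - 81, -78.73,-52,  -  49 , - 32,-31, -14,-8, - 5, 95/18,15,66,88,99 ] 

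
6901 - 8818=-1917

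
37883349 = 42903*883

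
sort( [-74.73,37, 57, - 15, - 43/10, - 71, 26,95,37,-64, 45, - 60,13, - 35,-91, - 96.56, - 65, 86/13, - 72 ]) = [ - 96.56,-91, - 74.73 , - 72,-71, - 65,-64, - 60, - 35,-15,-43/10,86/13,13, 26, 37,37, 45,57,  95]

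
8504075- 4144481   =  4359594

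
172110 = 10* 17211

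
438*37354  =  16361052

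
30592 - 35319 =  - 4727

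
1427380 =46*31030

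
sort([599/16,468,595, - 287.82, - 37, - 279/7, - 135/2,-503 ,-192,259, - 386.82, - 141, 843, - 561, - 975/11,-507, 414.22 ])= [ - 561, - 507, - 503, - 386.82, - 287.82, - 192, - 141,  -  975/11,- 135/2,-279/7, - 37, 599/16, 259,414.22,468, 595 , 843]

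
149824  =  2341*64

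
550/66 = 8 + 1/3=8.33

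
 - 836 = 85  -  921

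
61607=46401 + 15206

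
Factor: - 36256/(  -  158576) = 2^1*17^( - 1 )*53^( - 1 )*103^1 = 206/901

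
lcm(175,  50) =350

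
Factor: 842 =2^1*421^1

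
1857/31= 1857/31=59.90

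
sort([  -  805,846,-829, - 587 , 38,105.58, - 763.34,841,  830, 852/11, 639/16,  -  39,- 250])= [-829, - 805, - 763.34  ,  -  587,-250, - 39,38,  639/16, 852/11,105.58,830, 841, 846] 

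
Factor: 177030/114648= 2^( - 2 )*3^1*5^1*7^1*17^( - 1) = 105/68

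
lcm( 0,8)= 0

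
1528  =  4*382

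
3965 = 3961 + 4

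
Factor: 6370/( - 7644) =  - 5/6 = - 2^( - 1 )*3^( - 1)*5^1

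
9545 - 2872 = 6673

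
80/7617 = 80/7617  =  0.01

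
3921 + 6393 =10314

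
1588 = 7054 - 5466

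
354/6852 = 59/1142 = 0.05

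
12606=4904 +7702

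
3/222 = 1/74 = 0.01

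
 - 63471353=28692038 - 92163391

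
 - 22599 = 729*( - 31) 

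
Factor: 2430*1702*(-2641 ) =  - 10922806260=- 2^2*3^5*5^1*19^1*23^1*37^1*139^1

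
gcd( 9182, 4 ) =2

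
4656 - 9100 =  - 4444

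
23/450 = 23/450 = 0.05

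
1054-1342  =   - 288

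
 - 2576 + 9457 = 6881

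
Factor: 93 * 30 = 2790 =2^1*3^2*5^1* 31^1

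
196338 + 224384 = 420722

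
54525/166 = 328 + 77/166  =  328.46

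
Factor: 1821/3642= 2^( -1 )=1/2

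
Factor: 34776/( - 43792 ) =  - 27/34  =  - 2^(-1 )*3^3*17^( - 1)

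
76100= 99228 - 23128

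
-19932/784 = -26+113/196 = -  25.42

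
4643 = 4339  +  304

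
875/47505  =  175/9501 = 0.02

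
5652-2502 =3150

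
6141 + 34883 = 41024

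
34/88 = 17/44 =0.39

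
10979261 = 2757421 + 8221840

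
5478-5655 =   -  177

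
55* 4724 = 259820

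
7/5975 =7/5975 = 0.00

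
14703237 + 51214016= 65917253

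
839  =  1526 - 687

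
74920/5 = 14984 = 14984.00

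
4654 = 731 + 3923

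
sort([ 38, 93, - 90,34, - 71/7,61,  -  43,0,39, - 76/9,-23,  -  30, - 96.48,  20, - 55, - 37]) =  [ - 96.48, - 90, - 55, - 43, - 37,  -  30,-23, -71/7,-76/9,0, 20,34, 38, 39, 61, 93] 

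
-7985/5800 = -1597/1160 = -1.38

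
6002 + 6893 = 12895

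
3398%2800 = 598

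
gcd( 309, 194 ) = 1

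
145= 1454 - 1309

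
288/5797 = 288/5797= 0.05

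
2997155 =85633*35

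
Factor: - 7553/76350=  -  2^(- 1 ) * 3^( - 1 )*5^( - 2)*7^1*13^1 * 83^1*509^( - 1) 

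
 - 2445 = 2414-4859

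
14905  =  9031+5874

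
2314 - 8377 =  - 6063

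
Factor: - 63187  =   - 179^1*353^1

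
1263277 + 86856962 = 88120239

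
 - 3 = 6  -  9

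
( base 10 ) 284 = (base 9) 345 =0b100011100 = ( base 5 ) 2114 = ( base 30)9e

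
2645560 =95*27848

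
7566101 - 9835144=-2269043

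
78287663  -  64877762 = 13409901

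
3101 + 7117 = 10218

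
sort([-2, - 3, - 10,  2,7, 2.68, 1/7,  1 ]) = [ -10,-3,-2,1/7,1,2,2.68, 7 ] 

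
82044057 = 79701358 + 2342699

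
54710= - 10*( - 5471 )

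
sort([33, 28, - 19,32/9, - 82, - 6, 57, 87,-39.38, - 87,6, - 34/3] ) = [ - 87, - 82, - 39.38, - 19, - 34/3, - 6 , 32/9, 6, 28 , 33,  57,87 ]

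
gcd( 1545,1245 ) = 15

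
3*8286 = 24858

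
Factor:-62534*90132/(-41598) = 939385748/6933 = 2^2*3^(-1)*7^1*29^1*37^1*2311^( - 1)  *  31267^1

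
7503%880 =463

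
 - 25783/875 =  - 30+467/875 = - 29.47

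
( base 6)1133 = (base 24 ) b9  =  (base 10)273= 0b100010001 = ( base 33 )89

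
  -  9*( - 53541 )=481869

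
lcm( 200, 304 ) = 7600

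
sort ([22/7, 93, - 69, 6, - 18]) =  [ - 69, - 18, 22/7,6, 93 ] 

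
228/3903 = 76/1301 =0.06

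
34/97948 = 17/48974 = 0.00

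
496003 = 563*881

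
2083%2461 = 2083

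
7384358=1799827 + 5584531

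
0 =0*40962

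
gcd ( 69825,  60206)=1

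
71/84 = 71/84 = 0.85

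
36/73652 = 9/18413=0.00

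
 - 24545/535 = -46 + 13/107 = -45.88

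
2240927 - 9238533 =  - 6997606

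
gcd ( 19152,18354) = 798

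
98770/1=98770 = 98770.00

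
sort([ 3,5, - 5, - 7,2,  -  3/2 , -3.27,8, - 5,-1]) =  [  -  7, - 5, - 5, - 3.27 ,-3/2, - 1, 2, 3, 5, 8 ]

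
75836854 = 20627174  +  55209680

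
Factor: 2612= 2^2*653^1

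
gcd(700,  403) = 1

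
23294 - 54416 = -31122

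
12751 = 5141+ 7610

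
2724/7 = 389 + 1/7 = 389.14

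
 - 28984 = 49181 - 78165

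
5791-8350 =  - 2559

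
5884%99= 43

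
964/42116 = 241/10529  =  0.02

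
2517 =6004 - 3487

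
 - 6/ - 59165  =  6/59165 = 0.00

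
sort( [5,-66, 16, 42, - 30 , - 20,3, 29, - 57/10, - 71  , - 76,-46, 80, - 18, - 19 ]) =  [ - 76, - 71, - 66, - 46, - 30, - 20,  -  19, - 18, - 57/10,3, 5, 16, 29,42, 80 ] 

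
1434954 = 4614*311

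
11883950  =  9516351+2367599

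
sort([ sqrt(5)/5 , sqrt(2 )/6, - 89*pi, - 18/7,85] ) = [-89*pi, - 18/7,sqrt( 2) /6,sqrt( 5) /5, 85]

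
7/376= 7/376=0.02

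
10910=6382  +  4528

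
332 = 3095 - 2763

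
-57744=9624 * ( - 6 ) 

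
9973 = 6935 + 3038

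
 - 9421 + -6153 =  - 15574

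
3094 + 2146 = 5240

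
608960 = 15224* 40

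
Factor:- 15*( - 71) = 1065 = 3^1*5^1*71^1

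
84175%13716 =1879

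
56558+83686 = 140244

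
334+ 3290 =3624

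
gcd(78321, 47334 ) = 3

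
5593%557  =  23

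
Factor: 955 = 5^1 * 191^1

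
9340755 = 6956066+2384689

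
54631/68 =54631/68 =803.40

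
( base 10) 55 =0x37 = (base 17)34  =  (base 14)3d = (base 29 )1q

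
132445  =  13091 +119354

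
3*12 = 36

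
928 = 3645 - 2717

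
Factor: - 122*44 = - 2^3*11^1*61^1= - 5368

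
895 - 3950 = -3055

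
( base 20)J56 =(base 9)11512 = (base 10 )7706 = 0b1111000011010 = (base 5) 221311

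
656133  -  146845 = 509288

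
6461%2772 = 917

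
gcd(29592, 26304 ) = 3288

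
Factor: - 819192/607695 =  - 2^3*5^( - 1 )*107^1* 127^( - 1 ) = - 856/635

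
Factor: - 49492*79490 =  - 3934119080 = - 2^3*5^1*7949^1*12373^1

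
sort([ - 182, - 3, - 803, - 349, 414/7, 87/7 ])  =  [-803, - 349, - 182, -3, 87/7,414/7] 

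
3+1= 4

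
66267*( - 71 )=  -  4704957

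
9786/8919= 1 + 289/2973=1.10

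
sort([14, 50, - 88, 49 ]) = [ - 88,14, 49, 50]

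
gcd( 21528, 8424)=936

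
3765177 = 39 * 96543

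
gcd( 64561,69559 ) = 7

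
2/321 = 2/321 = 0.01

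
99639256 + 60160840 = 159800096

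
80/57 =1 + 23/57 = 1.40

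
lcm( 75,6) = 150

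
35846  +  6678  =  42524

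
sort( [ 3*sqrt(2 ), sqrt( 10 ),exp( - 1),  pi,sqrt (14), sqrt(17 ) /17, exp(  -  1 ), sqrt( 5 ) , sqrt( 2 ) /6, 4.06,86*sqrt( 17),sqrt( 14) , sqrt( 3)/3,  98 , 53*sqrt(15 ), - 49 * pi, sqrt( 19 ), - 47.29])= [-49*pi,  -  47.29, sqrt(2 ) /6, sqrt( 17)/17,  exp( - 1 ), exp ( - 1),sqrt(3 )/3,  sqrt( 5 ),pi, sqrt( 10 ),sqrt(14), sqrt( 14 ),4.06, 3*sqrt( 2),sqrt( 19 ), 98, 53*sqrt( 15), 86*sqrt(17)]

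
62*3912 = 242544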